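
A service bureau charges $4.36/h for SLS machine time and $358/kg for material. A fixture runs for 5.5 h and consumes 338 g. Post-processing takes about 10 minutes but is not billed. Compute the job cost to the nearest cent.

$144.98

Time charge = 4.36 × 5.5, so $23.98.
Feedstock cost = 358 × 338/1000 = $121.004.
Job cost: 23.98 + 121.004 = 144.984 ≈ $144.98.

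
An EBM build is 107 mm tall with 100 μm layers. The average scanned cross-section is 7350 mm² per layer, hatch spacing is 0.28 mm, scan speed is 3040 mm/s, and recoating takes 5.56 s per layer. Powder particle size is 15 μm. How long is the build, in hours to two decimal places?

Layers = ⌈107/0.1⌉ = 1070.
Scan path per layer = 7350 / 0.28, so 26250 mm.
Per-layer scan time: 26250 / 3040 → 8.6349 s.
Time per layer: 8.6349 + 5.56 → 14.1949 s.
Total: 1070 × 14.1949 s = 15188.543 s → 4.22 hours.

4.22 hours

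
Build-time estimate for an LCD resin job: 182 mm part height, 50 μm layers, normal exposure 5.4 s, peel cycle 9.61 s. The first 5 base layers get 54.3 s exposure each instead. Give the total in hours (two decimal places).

Number of layers: 182 / 0.05 → 3640 (rounded up).
Bottom layers = 5 × (54.3 + 9.61) = 319.55 s.
Remaining layers = 3635 × (5.4 + 9.61), so 54561.35 s.
Sum: 319.55 + 54561.35 = 54880.9 s → 15.24 hours.

15.24 hours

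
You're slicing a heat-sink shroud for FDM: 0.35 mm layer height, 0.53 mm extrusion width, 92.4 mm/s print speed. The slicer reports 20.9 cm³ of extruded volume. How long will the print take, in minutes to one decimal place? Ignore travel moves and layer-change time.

Bead cross-section = 0.35 × 0.53, so 0.1855 mm².
Total extruded path = 20900/0.1855 = 112668.5 mm.
Time extruding = 112668.5 / 92.4, so 1219.4 s.
Converting: 1219.4 s = 20.3 minutes.

20.3 minutes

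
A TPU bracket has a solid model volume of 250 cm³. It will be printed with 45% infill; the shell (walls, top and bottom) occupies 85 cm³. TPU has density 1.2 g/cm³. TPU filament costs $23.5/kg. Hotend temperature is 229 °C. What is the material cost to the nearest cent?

Interior volume = 250 − 85, so 165 cm³.
Infill deposited = 0.45 × 165 = 74.25 cm³.
Deposited volume = 85 + 74.25, so 159.25 cm³.
Mass: 159.25 × 1.2 → 191.1 g.
Cost = 191.1 g / 1000 × $23.5/kg = $4.49.

$4.49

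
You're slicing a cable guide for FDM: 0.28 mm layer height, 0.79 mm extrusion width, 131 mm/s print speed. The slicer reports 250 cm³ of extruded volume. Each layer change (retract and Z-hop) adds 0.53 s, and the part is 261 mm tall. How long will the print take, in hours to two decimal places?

2.53 hours

Line area = 0.28 × 0.79, so 0.2212 mm².
Total extruded path = 250000/0.2212 = 1130198.9 mm.
Extrusion time: 1130198.9 / 131 → 8627.5 s.
Number of layers: 261 / 0.28 → 933 (rounded up).
Z-hop total = 933 × 0.53 = 494.49 s.
Altogether 8627.5 + 494.49 = 9121.99 s, i.e. 2.53 hours.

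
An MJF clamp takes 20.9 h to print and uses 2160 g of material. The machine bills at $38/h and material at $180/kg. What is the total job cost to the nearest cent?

Time charge: 38 × 20.9 → $794.20.
Feedstock cost = 180 × 2160/1000, so $388.80.
Total = 794.20 + 388.80 = $1183.00.

$1183.00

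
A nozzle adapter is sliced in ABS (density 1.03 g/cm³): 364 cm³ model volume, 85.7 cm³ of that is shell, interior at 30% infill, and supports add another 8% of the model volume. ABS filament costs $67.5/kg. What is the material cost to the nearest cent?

Infill region: 364 − 85.7 → 278.3 cm³.
Deposited infill = 0.30 × 278.3 = 83.49 cm³.
Support: 0.08 × 364 → 29.12 cm³.
Total printed volume = 85.7 + 83.49 + 29.12, so 198.31 cm³.
Mass: 198.31 × 1.03 → 204.2593 g.
Cost = 204.2593 g / 1000 × $67.5/kg = $13.79.

$13.79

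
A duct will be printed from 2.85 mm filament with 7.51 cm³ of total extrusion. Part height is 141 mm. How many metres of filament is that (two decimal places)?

1.18 m

Cross-section of 2.85 mm filament: π·(2.85/2)² = 6.3794 mm².
L = 7510 mm³ / 6.3794 mm² = 1177.23 mm, i.e. 1.18 m.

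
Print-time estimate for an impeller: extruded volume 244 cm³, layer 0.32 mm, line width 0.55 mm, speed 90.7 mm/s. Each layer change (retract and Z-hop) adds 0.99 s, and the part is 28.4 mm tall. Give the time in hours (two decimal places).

4.27 hours

Extrusion cross-section: 0.32 × 0.55 → 0.176 mm².
Total extruded path = 244000/0.176 = 1386363.6 mm.
Time extruding = 1386363.6 / 90.7, so 15285.2 s.
Layer count = ceil(28.4 / 0.32) = 89.
Non-print overhead = 89 × 0.99 = 88.11 s.
Altogether 15285.2 + 88.11 = 15373.31 s, i.e. 4.27 hours.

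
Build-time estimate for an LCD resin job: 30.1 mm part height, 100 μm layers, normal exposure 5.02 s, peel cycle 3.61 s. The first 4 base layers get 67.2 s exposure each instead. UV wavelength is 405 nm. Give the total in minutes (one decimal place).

47.4 minutes

Layer count = ceil(30.1 / 0.1) = 301.
Bottom layers = 4 × (67.2 + 3.61), so 283.24 s.
Regular layers: 297 × (5.02 + 3.61) → 2563.11 s.
Sum: 283.24 + 2563.11 = 2846.35 s → 47.4 minutes.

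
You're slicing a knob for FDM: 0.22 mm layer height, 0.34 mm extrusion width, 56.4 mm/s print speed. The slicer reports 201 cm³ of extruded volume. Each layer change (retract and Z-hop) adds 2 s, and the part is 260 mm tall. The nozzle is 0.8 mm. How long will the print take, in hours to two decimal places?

13.89 hours

Bead cross-section = 0.22 × 0.34, so 0.0748 mm².
Path length: 201000 mm³ / 0.0748 mm² → 2687165.8 mm.
Time extruding = 2687165.8 / 56.4 = 47644.8 s.
Layer count = ceil(260 / 0.22) = 1182.
Non-print overhead = 1182 × 2 = 2364 s.
Altogether 47644.8 + 2364 = 50008.8 s, i.e. 13.89 hours.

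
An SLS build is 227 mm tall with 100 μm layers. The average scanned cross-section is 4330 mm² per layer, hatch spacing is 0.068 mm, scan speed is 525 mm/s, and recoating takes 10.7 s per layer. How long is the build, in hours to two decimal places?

83.23 hours

Layer count = ceil(227 / 0.1) = 2270.
Per-layer scan distance: 4330 / 0.068 → 63676.5 mm.
Laser time per layer = 63676.5 / 525, so 121.2886 s.
Per-layer time = 121.2886 + 10.7 = 131.9886 s.
Build time = 2270 × 131.9886 = 299614.122 s = 83.23 hours.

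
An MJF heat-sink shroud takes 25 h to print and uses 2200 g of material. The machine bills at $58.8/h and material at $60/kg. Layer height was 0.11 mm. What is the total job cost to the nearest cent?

$1602.00

Machine cost: 58.8 × 25 → $1470.00.
Material cost = 60 × 2200/1000 = $132.00.
Job cost: 1470.00 + 132.00 = $1602.00.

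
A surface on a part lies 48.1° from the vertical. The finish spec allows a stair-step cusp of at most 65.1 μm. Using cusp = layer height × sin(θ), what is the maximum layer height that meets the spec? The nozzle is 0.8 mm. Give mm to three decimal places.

t = h_c / sin θ = 0.0651 / 0.7443 = 0.087 mm.

0.087 mm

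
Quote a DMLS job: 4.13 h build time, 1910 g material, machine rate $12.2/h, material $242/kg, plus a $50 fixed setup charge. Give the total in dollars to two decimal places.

$562.61

Machine cost: 12.2 × 4.13 → $50.386.
Material cost = 242 × 1910/1000, so $462.22.
Adding setup: 50.386 + 462.22 + 50 → 562.606 ≈ $562.61.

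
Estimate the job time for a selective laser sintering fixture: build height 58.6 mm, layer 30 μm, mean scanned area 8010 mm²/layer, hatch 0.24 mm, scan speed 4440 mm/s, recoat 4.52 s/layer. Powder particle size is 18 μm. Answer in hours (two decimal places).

6.53 hours

Layers = ⌈58.6/0.03⌉ = 1954.
Per-layer scan distance: 8010 / 0.24 → 33375 mm.
Laser time per layer: 33375 / 4440 → 7.5169 s.
Layer cycle = 7.5169 + 4.52 = 12.0369 s.
1954 layers × 12.0369 s/layer = 23520.1026 s, i.e. 6.53 hours.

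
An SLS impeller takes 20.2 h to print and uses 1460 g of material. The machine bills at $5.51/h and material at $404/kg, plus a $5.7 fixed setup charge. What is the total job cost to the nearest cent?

$706.84

Machine-time cost = 5.51 × 20.2 = $111.302.
Material cost: 404 × 1460/1000 → $589.84.
Total = 111.302 + 589.84 + 5.7 = 706.842 ≈ $706.84.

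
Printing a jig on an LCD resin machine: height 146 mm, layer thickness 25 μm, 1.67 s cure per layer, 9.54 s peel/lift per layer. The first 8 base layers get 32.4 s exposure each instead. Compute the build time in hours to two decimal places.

Layer count = ceil(146 / 0.025) = 5840.
Burn-in layers = 8 × (32.4 + 9.54), so 335.52 s.
Regular layers = 5832 × (1.67 + 9.54) = 65376.72 s.
Sum: 335.52 + 65376.72 = 65712.24 s → 18.25 hours.

18.25 hours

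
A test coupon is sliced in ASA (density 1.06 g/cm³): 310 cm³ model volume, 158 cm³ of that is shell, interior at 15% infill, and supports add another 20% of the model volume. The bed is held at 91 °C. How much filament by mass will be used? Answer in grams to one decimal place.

Infill region = 310 − 158, so 152 cm³.
Deposited infill: 0.15 × 152 → 22.8 cm³.
Support = 0.20 × 310, so 62 cm³.
Total printed volume: 158 + 22.8 + 62 → 242.8 cm³.
Mass: 242.8 × 1.06 → 257.368 g.

257.4 g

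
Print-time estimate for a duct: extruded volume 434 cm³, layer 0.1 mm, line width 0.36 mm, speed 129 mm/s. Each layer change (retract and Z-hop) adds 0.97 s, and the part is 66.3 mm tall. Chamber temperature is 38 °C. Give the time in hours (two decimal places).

26.14 hours

Extrusion cross-section = 0.1 × 0.36, so 0.036 mm².
Total extruded path = 434000/0.036 = 12055555.6 mm.
Extrusion time = 12055555.6 / 129, so 93453.9 s.
Layers = ⌈66.3/0.1⌉ = 663.
Non-print overhead = 663 × 0.97 = 643.11 s.
Total = 93453.9 + 643.11 = 94097.01 s = 26.14 hours.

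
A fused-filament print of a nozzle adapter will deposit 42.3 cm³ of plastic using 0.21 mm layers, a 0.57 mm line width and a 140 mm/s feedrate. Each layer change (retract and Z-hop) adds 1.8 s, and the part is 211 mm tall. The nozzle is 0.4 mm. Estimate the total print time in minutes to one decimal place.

72.2 minutes

Extrusion cross-section = 0.21 × 0.57, so 0.1197 mm².
Toolpath length = 42.3 cm³ / 0.1197 mm² = 42300 / 0.1197 = 353383.5 mm.
Time extruding = 353383.5 / 140, so 2524.2 s.
Number of layers: 211 / 0.21 → 1005 (rounded up).
Z-hop total = 1005 × 1.8, so 1809 s.
Altogether 2524.2 + 1809 = 4333.2 s, i.e. 72.2 minutes.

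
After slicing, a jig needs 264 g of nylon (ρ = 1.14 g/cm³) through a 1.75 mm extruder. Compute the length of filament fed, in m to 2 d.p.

96.28 m

Volume = 264 g / 1.14 g·cm⁻³ = 231.5789 cm³ = 231578.9 mm³.
A = π r² = π × 0.875² = 2.4053 mm².
L = V/A = 231578.9/2.4053 = 96278.59 mm → 96.28 m.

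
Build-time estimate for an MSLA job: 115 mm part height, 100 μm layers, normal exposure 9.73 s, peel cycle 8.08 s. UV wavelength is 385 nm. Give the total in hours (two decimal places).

Layer count = ceil(115 / 0.1) = 1150.
Per-layer time = 9.73 + 8.08, so 17.81 s.
Total = 1150 × 17.81 = 20481.5 s = 5.69 hours.

5.69 hours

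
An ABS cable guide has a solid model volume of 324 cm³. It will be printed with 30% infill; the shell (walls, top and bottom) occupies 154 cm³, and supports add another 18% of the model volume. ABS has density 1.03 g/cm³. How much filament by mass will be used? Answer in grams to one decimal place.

271.2 g

Interior volume: 324 − 154 → 170 cm³.
Deposited infill = 0.30 × 170, so 51 cm³.
Support = 0.18 × 324 = 58.32 cm³.
Total printed volume = 154 + 51 + 58.32, so 263.32 cm³.
Mass = 263.32 × 1.03, so 271.2196 g.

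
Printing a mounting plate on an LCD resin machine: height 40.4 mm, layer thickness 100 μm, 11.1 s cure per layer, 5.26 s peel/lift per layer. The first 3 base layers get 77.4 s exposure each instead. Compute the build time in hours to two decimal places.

Layers = ⌈40.4/0.1⌉ = 404.
Base layers = 3 × (77.4 + 5.26), so 247.98 s.
Normal layers: 401 × (11.1 + 5.26) → 6560.36 s.
Sum: 247.98 + 6560.36 = 6808.34 s → 1.89 hours.

1.89 hours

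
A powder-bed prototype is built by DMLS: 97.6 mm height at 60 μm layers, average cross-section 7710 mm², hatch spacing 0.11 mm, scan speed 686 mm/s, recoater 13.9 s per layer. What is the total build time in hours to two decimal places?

Layers = ⌈97.6/0.06⌉ = 1627.
Scan path per layer: 7710 / 0.11 → 70090.9 mm.
Per-layer scan time = 70090.9 / 686 = 102.1733 s.
Layer cycle = 102.1733 + 13.9 = 116.0733 s.
Build time = 1627 × 116.0733 = 188851.2591 s = 52.46 hours.

52.46 hours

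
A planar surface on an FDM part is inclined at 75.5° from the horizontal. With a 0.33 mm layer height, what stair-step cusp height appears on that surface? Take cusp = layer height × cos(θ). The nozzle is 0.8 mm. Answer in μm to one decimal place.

cos(75.5°) = 0.2504, so cusp = 0.33 × 0.2504 = 0.082632 mm → 82.6 μm.

82.6 μm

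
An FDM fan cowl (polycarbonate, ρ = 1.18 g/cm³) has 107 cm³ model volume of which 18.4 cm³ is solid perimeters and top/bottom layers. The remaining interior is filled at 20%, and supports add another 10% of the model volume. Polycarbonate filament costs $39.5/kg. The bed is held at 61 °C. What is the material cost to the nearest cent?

$2.18

Interior volume: 107 − 18.4 → 88.6 cm³.
Infill volume = 0.20 × 88.6 = 17.72 cm³.
Support: 0.10 × 107 → 10.7 cm³.
Total printed volume = 18.4 + 17.72 + 10.7 = 46.82 cm³.
Mass = 46.82 × 1.18 = 55.2476 g.
Cost = 55.2476 g / 1000 × $39.5/kg = $2.18.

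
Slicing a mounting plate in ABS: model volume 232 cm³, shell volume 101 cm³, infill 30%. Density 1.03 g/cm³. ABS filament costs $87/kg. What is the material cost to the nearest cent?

$12.57

Volume inside the shell = 232 − 101 = 131 cm³.
Deposited infill = 0.30 × 131, so 39.3 cm³.
Total extruded: 101 + 39.3 → 140.3 cm³.
Mass = 140.3 × 1.03 = 144.509 g.
At $87/kg: 144.509/1000 × 87 = $12.57.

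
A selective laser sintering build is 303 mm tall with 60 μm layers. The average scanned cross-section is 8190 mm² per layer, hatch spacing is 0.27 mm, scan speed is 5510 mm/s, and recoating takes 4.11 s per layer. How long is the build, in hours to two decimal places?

Layers = ⌈303/0.06⌉ = 5050.
Hatch length per layer: 8190 / 0.27 → 30333.3 mm.
Laser time per layer = 30333.3 / 5510, so 5.5051 s.
Per-layer time: 5.5051 + 4.11 → 9.6151 s.
Total: 5050 × 9.6151 s = 48556.255 s → 13.49 hours.

13.49 hours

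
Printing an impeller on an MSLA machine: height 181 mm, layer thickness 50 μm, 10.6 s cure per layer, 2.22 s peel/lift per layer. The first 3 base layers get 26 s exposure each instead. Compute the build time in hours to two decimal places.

Number of layers: 181 / 0.05 → 3620 (rounded up).
Base layers = 3 × (26 + 2.22), so 84.66 s.
Regular layers: 3617 × (10.6 + 2.22) → 46369.94 s.
Sum: 84.66 + 46369.94 = 46454.6 s → 12.90 hours.

12.90 hours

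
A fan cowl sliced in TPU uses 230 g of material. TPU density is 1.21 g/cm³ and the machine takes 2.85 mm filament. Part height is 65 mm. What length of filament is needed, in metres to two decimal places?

Extruded volume: 230/1.21 = 190.0826 cm³ (190082.6 mm³).
Cross-section of 2.85 mm filament: π·(2.85/2)² = 6.3794 mm².
Length = 190082.6 / 6.3794 = 29796.31 mm = 29.80 m.

29.80 m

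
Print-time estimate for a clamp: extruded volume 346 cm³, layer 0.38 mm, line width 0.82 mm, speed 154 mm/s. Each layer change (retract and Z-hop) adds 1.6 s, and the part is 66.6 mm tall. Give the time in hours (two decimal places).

Extrusion cross-section = 0.38 × 0.82, so 0.3116 mm².
Total extruded path = 346000/0.3116 = 1110397.9 mm.
Time extruding: 1110397.9 / 154 → 7210.4 s.
Layer count = ceil(66.6 / 0.38) = 176.
Z-hop total: 176 × 1.6 → 281.6 s.
Altogether 7210.4 + 281.6 = 7492 s, i.e. 2.08 hours.

2.08 hours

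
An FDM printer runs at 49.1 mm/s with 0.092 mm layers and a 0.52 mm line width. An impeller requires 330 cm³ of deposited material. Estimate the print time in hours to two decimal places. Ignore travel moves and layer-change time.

39.02 hours

Line area: 0.092 × 0.52 → 0.04784 mm².
Toolpath length = 330 cm³ / 0.04784 mm² = 330000 / 0.04784 = 6897993.3 mm.
Print-move time = 6897993.3 / 49.1 = 140488.7 s.
140488.7 s = 39.02 hours.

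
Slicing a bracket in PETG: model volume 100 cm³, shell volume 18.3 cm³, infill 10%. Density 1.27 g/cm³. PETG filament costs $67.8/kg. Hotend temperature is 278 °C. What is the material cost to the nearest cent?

$2.28

Volume inside the shell = 100 − 18.3 = 81.7 cm³.
Deposited infill: 0.10 × 81.7 → 8.17 cm³.
Total printed volume = 18.3 + 8.17 = 26.47 cm³.
Mass = 26.47 × 1.27, so 33.6169 g.
At $67.8/kg: 33.6169/1000 × 67.8 = $2.28.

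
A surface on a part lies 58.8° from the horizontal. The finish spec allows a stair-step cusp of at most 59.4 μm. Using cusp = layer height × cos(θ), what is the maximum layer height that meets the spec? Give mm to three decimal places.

0.115 mm

cos(58.8°) = 0.5180; t_max = 0.0594/0.5180 = 0.115 mm.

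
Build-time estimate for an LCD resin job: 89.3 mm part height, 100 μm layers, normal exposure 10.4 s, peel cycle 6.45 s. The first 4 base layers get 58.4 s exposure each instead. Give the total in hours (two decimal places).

Layer count = ceil(89.3 / 0.1) = 893.
Burn-in layers: 4 × (58.4 + 6.45) → 259.4 s.
Remaining layers: 889 × (10.4 + 6.45) → 14979.65 s.
Total = 259.4 + 14979.65 = 15239.05 s = 4.23 hours.

4.23 hours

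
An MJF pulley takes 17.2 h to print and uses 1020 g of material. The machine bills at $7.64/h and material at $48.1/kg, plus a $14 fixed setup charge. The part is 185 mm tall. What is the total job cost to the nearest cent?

$194.47

Machine cost = 7.64 × 17.2 = $131.408.
Material cost = 48.1 × 1020/1000, so $49.062.
Adding setup: 131.408 + 49.062 + 14 → $194.47.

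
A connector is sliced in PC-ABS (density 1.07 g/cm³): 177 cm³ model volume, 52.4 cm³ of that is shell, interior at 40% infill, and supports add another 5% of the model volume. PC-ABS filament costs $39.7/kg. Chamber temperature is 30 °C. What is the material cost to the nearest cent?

Interior volume = 177 − 52.4, so 124.6 cm³.
Infill volume = 0.40 × 124.6, so 49.84 cm³.
Support = 0.05 × 177 = 8.85 cm³.
Total printed volume = 52.4 + 49.84 + 8.85 = 111.09 cm³.
Mass = 111.09 × 1.07 = 118.8663 g.
At $39.7/kg: 118.8663/1000 × 39.7 = $4.72.

$4.72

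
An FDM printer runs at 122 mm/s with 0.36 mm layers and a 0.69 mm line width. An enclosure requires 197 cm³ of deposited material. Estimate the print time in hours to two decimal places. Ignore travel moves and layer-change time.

Line area = 0.36 × 0.69 = 0.2484 mm².
Total extruded path = 197000/0.2484 = 793075.7 mm.
Print-move time: 793075.7 / 122 → 6500.6 s.
Converting: 6500.6 s = 1.81 hours.

1.81 hours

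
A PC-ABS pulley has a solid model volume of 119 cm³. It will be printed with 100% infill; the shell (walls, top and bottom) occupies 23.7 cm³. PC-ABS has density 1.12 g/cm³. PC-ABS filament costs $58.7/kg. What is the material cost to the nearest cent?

Volume inside the shell = 119 − 23.7, so 95.3 cm³.
Infill deposited = 1.00 × 95.3, so 95.3 cm³.
Total extruded = 23.7 + 95.3, so 119 cm³.
Mass = 119 × 1.12 = 133.28 g.
At $58.7/kg: 133.28/1000 × 58.7 = $7.82.

$7.82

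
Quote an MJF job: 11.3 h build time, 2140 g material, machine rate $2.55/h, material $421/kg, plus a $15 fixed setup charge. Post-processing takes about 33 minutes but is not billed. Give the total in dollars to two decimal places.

Machine-time cost: 2.55 × 11.3 → $28.815.
Material charge: 421 × 2140/1000 → $900.94.
Adding setup: 28.815 + 900.94 + 15 → 944.755 ≈ $944.76.

$944.76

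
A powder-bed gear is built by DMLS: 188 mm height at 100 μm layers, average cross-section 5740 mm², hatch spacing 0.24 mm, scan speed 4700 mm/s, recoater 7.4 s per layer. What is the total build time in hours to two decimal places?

6.52 hours

Layer count = ceil(188 / 0.1) = 1880.
Scan path per layer = 5740 / 0.24 = 23916.7 mm.
Scan time per layer = 23916.7 / 4700 = 5.0887 s.
Layer cycle = 5.0887 + 7.4 = 12.4887 s.
1880 layers × 12.4887 s/layer = 23478.756 s, i.e. 6.52 hours.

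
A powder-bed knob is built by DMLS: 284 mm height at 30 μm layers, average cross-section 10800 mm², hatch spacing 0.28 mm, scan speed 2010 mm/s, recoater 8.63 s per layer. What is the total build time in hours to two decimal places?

Layer count = ceil(284 / 0.03) = 9467.
Scan path per layer = 10800 / 0.28, so 38571.4 mm.
Per-layer scan time: 38571.4 / 2010 → 19.1898 s.
Per-layer time: 19.1898 + 8.63 → 27.8198 s.
9467 layers × 27.8198 s/layer = 263370.0466 s, i.e. 73.16 hours.

73.16 hours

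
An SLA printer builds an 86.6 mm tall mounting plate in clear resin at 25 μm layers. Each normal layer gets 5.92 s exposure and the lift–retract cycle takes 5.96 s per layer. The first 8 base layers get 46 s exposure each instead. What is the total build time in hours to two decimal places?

Layers = ⌈86.6/0.025⌉ = 3464.
Bottom layers = 8 × (46 + 5.96) = 415.68 s.
Regular layers = 3456 × (5.92 + 5.96) = 41057.28 s.
Sum: 415.68 + 41057.28 = 41472.96 s → 11.52 hours.

11.52 hours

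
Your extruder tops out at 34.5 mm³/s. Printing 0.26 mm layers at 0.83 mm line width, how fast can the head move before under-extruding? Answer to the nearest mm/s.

Bead cross-section = 0.26 × 0.83 = 0.2158 mm².
Max speed = 34.5 / 0.2158 = 159.87 ≈ 160 mm/s.

160 mm/s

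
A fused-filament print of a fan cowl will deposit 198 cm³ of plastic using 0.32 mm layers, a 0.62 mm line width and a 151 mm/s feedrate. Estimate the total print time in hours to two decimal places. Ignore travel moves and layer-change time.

1.84 hours

Extrusion cross-section = 0.32 × 0.62 = 0.1984 mm².
Path length: 198000 mm³ / 0.1984 mm² → 997983.9 mm.
Time extruding = 997983.9 / 151 = 6609.2 s.
Converting: 6609.2 s = 1.84 hours.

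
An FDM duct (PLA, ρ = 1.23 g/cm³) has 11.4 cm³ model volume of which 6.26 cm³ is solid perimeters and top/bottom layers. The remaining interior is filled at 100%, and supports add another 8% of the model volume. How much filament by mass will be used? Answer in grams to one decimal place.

Volume inside the shell: 11.4 − 6.26 → 5.14 cm³.
Deposited infill = 1.00 × 5.14, so 5.14 cm³.
Support = 0.08 × 11.4 = 0.912 cm³.
Deposited volume: 6.26 + 5.14 + 0.912 → 12.312 cm³.
Mass: 12.312 × 1.23 → 15.14376 g.

15.1 g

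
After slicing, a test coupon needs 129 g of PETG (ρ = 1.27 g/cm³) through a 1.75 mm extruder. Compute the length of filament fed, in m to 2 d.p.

Extruded volume: 129/1.27 = 101.5748 cm³ (101574.8 mm³).
A = π r² = π × 0.875² = 2.4053 mm².
Length = 101574.8 / 2.4053 = 42229.58 mm = 42.23 m.

42.23 m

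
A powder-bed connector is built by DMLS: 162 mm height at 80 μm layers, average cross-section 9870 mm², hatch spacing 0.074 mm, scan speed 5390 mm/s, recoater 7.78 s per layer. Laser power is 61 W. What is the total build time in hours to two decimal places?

18.30 hours

Layers = ⌈162/0.08⌉ = 2025.
Per-layer scan distance: 9870 / 0.074 → 133378.4 mm.
Laser time per layer: 133378.4 / 5390 → 24.7455 s.
Layer cycle = 24.7455 + 7.78, so 32.5255 s.
2025 layers × 32.5255 s/layer = 65864.1375 s, i.e. 18.30 hours.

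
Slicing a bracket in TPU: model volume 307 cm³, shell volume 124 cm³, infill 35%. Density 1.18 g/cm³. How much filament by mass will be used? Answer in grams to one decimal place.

221.9 g

Volume inside the shell = 307 − 124, so 183 cm³.
Deposited infill = 0.35 × 183 = 64.05 cm³.
Total extruded = 124 + 64.05, so 188.05 cm³.
Mass: 188.05 × 1.18 → 221.899 g.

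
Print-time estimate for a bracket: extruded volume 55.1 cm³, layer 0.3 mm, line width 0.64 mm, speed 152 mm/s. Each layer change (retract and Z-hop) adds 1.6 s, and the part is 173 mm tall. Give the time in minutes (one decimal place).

46.9 minutes

Line area = 0.3 × 0.64 = 0.192 mm².
Toolpath length = 55.1 cm³ / 0.192 mm² = 55100 / 0.192 = 286979.2 mm.
Extrusion time = 286979.2 / 152, so 1888 s.
Number of layers: 173 / 0.3 → 577 (rounded up).
Z-hop total = 577 × 1.6 = 923.2 s.
Altogether 1888 + 923.2 = 2811.2 s, i.e. 46.9 minutes.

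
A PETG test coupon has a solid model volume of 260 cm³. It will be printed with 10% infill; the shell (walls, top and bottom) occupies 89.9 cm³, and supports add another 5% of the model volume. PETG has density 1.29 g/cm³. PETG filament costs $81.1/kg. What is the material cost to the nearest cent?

Infill region: 260 − 89.9 → 170.1 cm³.
Deposited infill: 0.10 × 170.1 → 17.01 cm³.
Support = 0.05 × 260 = 13 cm³.
Total printed volume = 89.9 + 17.01 + 13 = 119.91 cm³.
Mass = 119.91 × 1.29, so 154.6839 g.
Cost = 154.6839 g / 1000 × $81.1/kg = $12.54.

$12.54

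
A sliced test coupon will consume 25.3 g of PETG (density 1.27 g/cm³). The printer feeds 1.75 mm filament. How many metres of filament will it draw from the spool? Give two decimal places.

8.28 m

Extruded volume: 25.3/1.27 = 19.9213 cm³ (19921.3 mm³).
A = π r² = π × 0.875² = 2.4053 mm².
Length = 19921.3 / 2.4053 = 8282.25 mm = 8.28 m.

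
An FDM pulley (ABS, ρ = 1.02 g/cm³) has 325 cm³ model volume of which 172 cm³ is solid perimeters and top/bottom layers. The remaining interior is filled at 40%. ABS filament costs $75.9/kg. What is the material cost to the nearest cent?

Volume inside the shell = 325 − 172 = 153 cm³.
Deposited infill = 0.40 × 153 = 61.2 cm³.
Total printed volume: 172 + 61.2 → 233.2 cm³.
Mass = 233.2 × 1.02, so 237.864 g.
Cost = 237.864 g / 1000 × $75.9/kg = $18.05.

$18.05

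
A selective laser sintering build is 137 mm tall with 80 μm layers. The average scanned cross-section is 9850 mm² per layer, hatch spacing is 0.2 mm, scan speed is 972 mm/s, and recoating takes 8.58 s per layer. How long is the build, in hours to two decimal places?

28.19 hours

Layer count = ceil(137 / 0.08) = 1713.
Hatch length per layer = 9850 / 0.2, so 49250 mm.
Laser time per layer = 49250 / 972, so 50.6687 s.
Per-layer time = 50.6687 + 8.58 = 59.2487 s.
Build time = 1713 × 59.2487 = 101493.0231 s = 28.19 hours.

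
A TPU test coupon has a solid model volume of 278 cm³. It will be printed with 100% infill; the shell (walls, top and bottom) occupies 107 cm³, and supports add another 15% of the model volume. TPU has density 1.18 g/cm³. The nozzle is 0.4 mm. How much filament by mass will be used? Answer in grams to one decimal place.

377.2 g

Infill region = 278 − 107 = 171 cm³.
Infill volume = 1.00 × 171, so 171 cm³.
Support = 0.15 × 278 = 41.7 cm³.
Total extruded = 107 + 171 + 41.7 = 319.7 cm³.
Mass = 319.7 × 1.18 = 377.246 g.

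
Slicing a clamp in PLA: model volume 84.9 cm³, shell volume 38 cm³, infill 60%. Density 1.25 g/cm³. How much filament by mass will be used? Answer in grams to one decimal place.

82.7 g

Infill region = 84.9 − 38 = 46.9 cm³.
Infill volume = 0.60 × 46.9 = 28.14 cm³.
Total extruded = 38 + 28.14 = 66.14 cm³.
Mass: 66.14 × 1.25 → 82.675 g.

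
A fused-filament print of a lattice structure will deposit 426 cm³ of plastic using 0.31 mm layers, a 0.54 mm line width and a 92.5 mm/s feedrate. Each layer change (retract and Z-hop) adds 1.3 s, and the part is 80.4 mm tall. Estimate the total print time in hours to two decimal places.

7.74 hours

Extrusion cross-section: 0.31 × 0.54 → 0.1674 mm².
Toolpath length = 426 cm³ / 0.1674 mm² = 426000 / 0.1674 = 2544802.9 mm.
Print-move time: 2544802.9 / 92.5 → 27511.4 s.
Number of layers: 80.4 / 0.31 → 260 (rounded up).
Z-hop total = 260 × 1.3 = 338 s.
Altogether 27511.4 + 338 = 27849.4 s, i.e. 7.74 hours.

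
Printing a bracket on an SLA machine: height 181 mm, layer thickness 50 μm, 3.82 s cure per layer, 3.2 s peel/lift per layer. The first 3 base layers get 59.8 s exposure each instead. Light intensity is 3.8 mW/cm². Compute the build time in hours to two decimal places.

7.11 hours

Layers = ⌈181/0.05⌉ = 3620.
Bottom layers = 3 × (59.8 + 3.2), so 189 s.
Regular layers = 3617 × (3.82 + 3.2), so 25391.34 s.
Sum: 189 + 25391.34 = 25580.34 s → 7.11 hours.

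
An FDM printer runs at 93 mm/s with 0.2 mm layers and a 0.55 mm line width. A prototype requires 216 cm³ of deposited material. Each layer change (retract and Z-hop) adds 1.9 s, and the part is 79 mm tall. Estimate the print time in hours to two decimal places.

6.07 hours

Line area = 0.2 × 0.55 = 0.11 mm².
Toolpath length = 216 cm³ / 0.11 mm² = 216000 / 0.11 = 1963636.4 mm.
Print-move time: 1963636.4 / 93 → 21114.4 s.
Layer count = ceil(79 / 0.2) = 395.
Z-hop total = 395 × 1.9 = 750.5 s.
Total = 21114.4 + 750.5 = 21864.9 s = 6.07 hours.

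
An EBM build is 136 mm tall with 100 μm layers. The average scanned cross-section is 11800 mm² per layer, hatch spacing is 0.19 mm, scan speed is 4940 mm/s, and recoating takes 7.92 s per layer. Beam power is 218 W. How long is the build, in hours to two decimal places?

Layer count = ceil(136 / 0.1) = 1360.
Scan path per layer = 11800 / 0.19 = 62105.3 mm.
Scan time per layer = 62105.3 / 4940, so 12.5719 s.
Per-layer time = 12.5719 + 7.92 = 20.4919 s.
Build time = 1360 × 20.4919 = 27868.984 s = 7.74 hours.

7.74 hours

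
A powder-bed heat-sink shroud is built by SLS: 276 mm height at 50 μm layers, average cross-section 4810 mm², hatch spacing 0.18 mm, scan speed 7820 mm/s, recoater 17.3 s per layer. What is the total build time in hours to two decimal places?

Number of layers: 276 / 0.05 → 5520 (rounded up).
Scan path per layer = 4810 / 0.18 = 26722.2 mm.
Laser time per layer = 26722.2 / 7820 = 3.4172 s.
Layer cycle = 3.4172 + 17.3 = 20.7172 s.
Total: 5520 × 20.7172 s = 114358.944 s → 31.77 hours.

31.77 hours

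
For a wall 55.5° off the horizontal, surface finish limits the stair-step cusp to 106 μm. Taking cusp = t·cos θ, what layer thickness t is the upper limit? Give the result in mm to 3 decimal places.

0.187 mm

cos(55.5°) = 0.5664; t_max = 0.106/0.5664 = 0.187 mm.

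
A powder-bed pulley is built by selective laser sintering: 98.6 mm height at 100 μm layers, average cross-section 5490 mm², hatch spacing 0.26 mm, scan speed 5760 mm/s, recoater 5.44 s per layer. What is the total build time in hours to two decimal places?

2.49 hours

Layer count = ceil(98.6 / 0.1) = 986.
Per-layer scan distance = 5490 / 0.26 = 21115.4 mm.
Laser time per layer = 21115.4 / 5760 = 3.6659 s.
Time per layer = 3.6659 + 5.44, so 9.1059 s.
Total: 986 × 9.1059 s = 8978.4174 s → 2.49 hours.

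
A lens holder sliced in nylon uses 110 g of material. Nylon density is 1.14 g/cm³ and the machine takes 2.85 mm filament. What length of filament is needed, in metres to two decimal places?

15.13 m

Extruded volume: 110/1.14 = 96.4912 cm³ (96491.2 mm³).
Filament cross-section = π × (2.85/2)² = 6.3794 mm².
Length = 96491.2 / 6.3794 = 15125.43 mm = 15.13 m.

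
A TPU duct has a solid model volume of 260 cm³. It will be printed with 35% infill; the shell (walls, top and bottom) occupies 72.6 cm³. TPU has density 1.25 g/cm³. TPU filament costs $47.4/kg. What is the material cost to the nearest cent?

$8.19

Volume inside the shell: 260 − 72.6 → 187.4 cm³.
Infill volume: 0.35 × 187.4 → 65.59 cm³.
Total extruded = 72.6 + 65.59 = 138.19 cm³.
Mass = 138.19 × 1.25 = 172.7375 g.
At $47.4/kg: 172.7375/1000 × 47.4 = $8.19.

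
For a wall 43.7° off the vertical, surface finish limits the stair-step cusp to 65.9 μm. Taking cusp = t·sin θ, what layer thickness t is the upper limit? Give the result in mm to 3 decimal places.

sin(43.7°) = 0.6909; t_max = 0.0659/0.6909 = 0.095 mm.

0.095 mm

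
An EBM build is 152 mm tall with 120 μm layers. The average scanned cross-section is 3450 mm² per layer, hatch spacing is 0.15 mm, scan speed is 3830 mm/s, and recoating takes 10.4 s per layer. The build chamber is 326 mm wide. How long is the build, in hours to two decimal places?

Layers = ⌈152/0.12⌉ = 1267.
Scan path per layer = 3450 / 0.15, so 23000 mm.
Per-layer scan time: 23000 / 3830 → 6.0052 s.
Per-layer time: 6.0052 + 10.4 → 16.4052 s.
1267 layers × 16.4052 s/layer = 20785.3884 s, i.e. 5.77 hours.

5.77 hours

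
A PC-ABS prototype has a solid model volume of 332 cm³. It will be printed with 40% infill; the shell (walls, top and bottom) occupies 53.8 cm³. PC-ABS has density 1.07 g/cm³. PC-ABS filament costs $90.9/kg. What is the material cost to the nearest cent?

Infill region = 332 − 53.8 = 278.2 cm³.
Infill deposited = 0.40 × 278.2 = 111.28 cm³.
Total extruded = 53.8 + 111.28 = 165.08 cm³.
Mass = 165.08 × 1.07 = 176.6356 g.
At $90.9/kg: 176.6356/1000 × 90.9 = $16.06.

$16.06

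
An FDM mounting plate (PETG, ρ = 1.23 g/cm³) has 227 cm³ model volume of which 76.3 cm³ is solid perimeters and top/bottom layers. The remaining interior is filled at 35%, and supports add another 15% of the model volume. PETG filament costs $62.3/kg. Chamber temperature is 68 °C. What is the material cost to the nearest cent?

$12.50

Volume inside the shell: 227 − 76.3 → 150.7 cm³.
Infill deposited = 0.35 × 150.7 = 52.745 cm³.
Support = 0.15 × 227, so 34.05 cm³.
Total printed volume = 76.3 + 52.745 + 34.05 = 163.095 cm³.
Mass: 163.095 × 1.23 → 200.60685 g.
At $62.3/kg: 200.60685/1000 × 62.3 = $12.50.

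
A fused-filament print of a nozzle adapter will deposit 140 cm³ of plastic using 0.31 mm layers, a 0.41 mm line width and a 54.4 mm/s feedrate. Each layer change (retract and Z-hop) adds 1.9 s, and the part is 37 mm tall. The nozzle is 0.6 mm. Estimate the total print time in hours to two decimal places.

5.69 hours

Extrusion cross-section = 0.31 × 0.41, so 0.1271 mm².
Path length: 140000 mm³ / 0.1271 mm² → 1101494.9 mm.
Print-move time = 1101494.9 / 54.4 = 20248.1 s.
Number of layers: 37 / 0.31 → 120 (rounded up).
Layer-change overhead: 120 × 1.9 → 228 s.
Altogether 20248.1 + 228 = 20476.1 s, i.e. 5.69 hours.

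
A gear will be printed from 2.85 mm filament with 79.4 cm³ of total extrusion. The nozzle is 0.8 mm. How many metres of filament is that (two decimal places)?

Filament cross-section = π × (2.85/2)² = 6.3794 mm².
L = 79400 mm³ / 6.3794 mm² = 12446.31 mm, i.e. 12.45 m.

12.45 m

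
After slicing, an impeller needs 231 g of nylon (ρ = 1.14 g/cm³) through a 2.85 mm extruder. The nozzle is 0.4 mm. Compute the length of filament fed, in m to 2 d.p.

Extruded volume: 231/1.14 = 202.6316 cm³ (202631.6 mm³).
A = π r² = π × 1.425² = 6.3794 mm².
Length = 202631.6 / 6.3794 = 31763.43 mm = 31.76 m.

31.76 m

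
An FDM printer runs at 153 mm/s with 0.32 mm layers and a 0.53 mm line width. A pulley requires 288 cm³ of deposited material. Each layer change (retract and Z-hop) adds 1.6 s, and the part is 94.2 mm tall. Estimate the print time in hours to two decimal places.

3.21 hours

Bead cross-section: 0.32 × 0.53 → 0.1696 mm².
Toolpath length = 288 cm³ / 0.1696 mm² = 288000 / 0.1696 = 1698113.2 mm.
Extrusion time = 1698113.2 / 153, so 11098.8 s.
Layers = ⌈94.2/0.32⌉ = 295.
Z-hop total: 295 × 1.6 → 472 s.
Total = 11098.8 + 472 = 11570.8 s = 3.21 hours.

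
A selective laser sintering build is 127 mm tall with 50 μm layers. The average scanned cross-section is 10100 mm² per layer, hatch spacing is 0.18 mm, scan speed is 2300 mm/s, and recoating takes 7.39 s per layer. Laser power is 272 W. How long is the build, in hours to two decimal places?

22.43 hours

Layers = ⌈127/0.05⌉ = 2540.
Scan path per layer = 10100 / 0.18 = 56111.1 mm.
Scan time per layer = 56111.1 / 2300 = 24.3961 s.
Time per layer = 24.3961 + 7.39 = 31.7861 s.
Total: 2540 × 31.7861 s = 80736.694 s → 22.43 hours.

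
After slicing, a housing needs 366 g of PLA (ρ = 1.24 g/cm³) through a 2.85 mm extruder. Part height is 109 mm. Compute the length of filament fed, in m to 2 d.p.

46.27 m

Extruded volume: 366/1.24 = 295.1613 cm³ (295161.3 mm³).
Filament cross-section = π × (2.85/2)² = 6.3794 mm².
L = V/A = 295161.3/6.3794 = 46267.88 mm → 46.27 m.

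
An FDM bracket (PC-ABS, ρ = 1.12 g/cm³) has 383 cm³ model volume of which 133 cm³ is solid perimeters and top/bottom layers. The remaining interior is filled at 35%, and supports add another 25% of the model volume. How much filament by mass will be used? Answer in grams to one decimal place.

354.2 g

Infill region = 383 − 133, so 250 cm³.
Infill volume = 0.35 × 250, so 87.5 cm³.
Support = 0.25 × 383 = 95.75 cm³.
Total printed volume = 133 + 87.5 + 95.75, so 316.25 cm³.
Mass = 316.25 × 1.12 = 354.2 g.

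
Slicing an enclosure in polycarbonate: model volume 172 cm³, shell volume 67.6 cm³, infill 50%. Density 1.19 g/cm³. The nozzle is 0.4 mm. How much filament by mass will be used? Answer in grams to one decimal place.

Infill region = 172 − 67.6 = 104.4 cm³.
Infill deposited = 0.50 × 104.4 = 52.2 cm³.
Total printed volume: 67.6 + 52.2 → 119.8 cm³.
Mass = 119.8 × 1.19, so 142.562 g.

142.6 g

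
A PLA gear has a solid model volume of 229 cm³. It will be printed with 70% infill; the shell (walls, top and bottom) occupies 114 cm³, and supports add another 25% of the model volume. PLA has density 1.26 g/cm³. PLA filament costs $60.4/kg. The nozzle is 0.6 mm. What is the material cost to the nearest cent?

Volume inside the shell = 229 − 114 = 115 cm³.
Infill volume = 0.70 × 115 = 80.5 cm³.
Support: 0.25 × 229 → 57.25 cm³.
Deposited volume = 114 + 80.5 + 57.25, so 251.75 cm³.
Mass: 251.75 × 1.26 → 317.205 g.
At $60.4/kg: 317.205/1000 × 60.4 = $19.16.

$19.16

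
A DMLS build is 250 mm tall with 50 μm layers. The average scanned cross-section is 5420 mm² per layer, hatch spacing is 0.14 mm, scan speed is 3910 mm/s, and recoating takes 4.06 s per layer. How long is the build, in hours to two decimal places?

Layer count = ceil(250 / 0.05) = 5000.
Hatch length per layer = 5420 / 0.14 = 38714.3 mm.
Scan time per layer = 38714.3 / 3910, so 9.9014 s.
Time per layer: 9.9014 + 4.06 → 13.9614 s.
5000 layers × 13.9614 s/layer = 69807 s, i.e. 19.39 hours.

19.39 hours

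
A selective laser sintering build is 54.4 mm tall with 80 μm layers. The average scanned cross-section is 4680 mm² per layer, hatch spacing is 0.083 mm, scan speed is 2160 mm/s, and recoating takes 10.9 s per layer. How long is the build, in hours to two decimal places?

Layer count = ceil(54.4 / 0.08) = 680.
Scan path per layer: 4680 / 0.083 → 56385.5 mm.
Laser time per layer: 56385.5 / 2160 → 26.1044 s.
Per-layer time: 26.1044 + 10.9 → 37.0044 s.
Total: 680 × 37.0044 s = 25162.992 s → 6.99 hours.

6.99 hours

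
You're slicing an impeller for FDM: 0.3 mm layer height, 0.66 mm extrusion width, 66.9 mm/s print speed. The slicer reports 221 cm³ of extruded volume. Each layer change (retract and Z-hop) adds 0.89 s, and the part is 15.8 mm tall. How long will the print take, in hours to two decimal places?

4.65 hours

Extrusion cross-section = 0.3 × 0.66 = 0.198 mm².
Total extruded path = 221000/0.198 = 1116161.6 mm.
Extrusion time = 1116161.6 / 66.9, so 16684 s.
Number of layers: 15.8 / 0.3 → 53 (rounded up).
Z-hop total = 53 × 0.89 = 47.17 s.
Altogether 16684 + 47.17 = 16731.17 s, i.e. 4.65 hours.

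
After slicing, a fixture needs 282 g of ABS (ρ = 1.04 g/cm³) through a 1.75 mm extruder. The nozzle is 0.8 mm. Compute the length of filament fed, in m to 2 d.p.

Volume = 282 g / 1.04 g·cm⁻³ = 271.1538 cm³ = 271153.8 mm³.
Cross-section of 1.75 mm filament: π·(1.75/2)² = 2.4053 mm².
L = V/A = 271153.8/2.4053 = 112731.8 mm → 112.73 m.

112.73 m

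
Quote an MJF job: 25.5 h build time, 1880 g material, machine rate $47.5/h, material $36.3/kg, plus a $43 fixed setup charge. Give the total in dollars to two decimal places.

$1322.49

Time charge: 47.5 × 25.5 → $1211.25.
Material cost: 36.3 × 1880/1000 → $68.244.
Total = 1211.25 + 68.244 + 43 = 1322.494 ≈ $1322.49.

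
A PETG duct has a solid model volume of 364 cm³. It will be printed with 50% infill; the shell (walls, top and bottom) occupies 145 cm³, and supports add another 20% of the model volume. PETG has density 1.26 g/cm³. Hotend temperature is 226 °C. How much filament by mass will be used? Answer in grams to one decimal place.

412.4 g

Infill region = 364 − 145 = 219 cm³.
Infill deposited = 0.50 × 219, so 109.5 cm³.
Support: 0.20 × 364 → 72.8 cm³.
Deposited volume = 145 + 109.5 + 72.8, so 327.3 cm³.
Mass = 327.3 × 1.26 = 412.398 g.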